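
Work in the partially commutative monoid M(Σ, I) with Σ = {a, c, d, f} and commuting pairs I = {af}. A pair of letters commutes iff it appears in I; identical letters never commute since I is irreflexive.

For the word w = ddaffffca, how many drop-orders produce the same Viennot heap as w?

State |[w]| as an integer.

0(d) covers ∅
1(d) covers 0:d
2(a) covers 1:d
3(f) covers 1:d
4(f) covers 3:f
5(f) covers 4:f
6(f) covers 5:f
7(c) covers 2:a, 6:f
8(a) covers 7:c
floor of heap: 0:d
completions by unplaced set U, small U first (add the entries for U minus each lowest piece of U):
  |U|=1: {8}:1
  |U|=2: {7,8}:1
  |U|=3: {2,7,8}:1  {6,7,8}:1
  |U|=4: {2,6,7,8}:2  {5,6,7,8}:1
  |U|=5: {2,5,6,7,8}:3  {4,5,6,7,8}:1
  |U|=6: {2,4,5,6,7,8}:4  {3,4,5,6,7,8}:1
  |U|=7: {2,3,4,5,6,7,8}:5
  start at 0(d): 5

5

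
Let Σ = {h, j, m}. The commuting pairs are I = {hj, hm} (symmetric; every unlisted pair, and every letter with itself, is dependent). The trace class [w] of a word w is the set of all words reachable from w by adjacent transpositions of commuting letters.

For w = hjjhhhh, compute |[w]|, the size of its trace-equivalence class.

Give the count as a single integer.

piece 0:h — minimal
piece 1:j — minimal
piece 2:j rests on {1:j}
piece 3:h rests on {0:h}
piece 4:h rests on {3:h}
piece 5:h rests on {4:h}
piece 6:h rests on {5:h}
minimal pieces: {0:h, 1:j}
ways to finish when only these pieces remain (= sum over removing one remaining piece with nothing left below it):
  1 left: {2}→1  {6}→1
  2 left: {1,2}→1  {2,6}→2  {5,6}→1
  3 left: {1,2,6}→3  {2,5,6}→3  {4,5,6}→1
  4 left: {1,2,5,6}→6  {2,4,5,6}→4  {3,4,5,6}→1
  5 left: {0,3,4,5,6}→1  {1,2,4,5,6}→10  {2,3,4,5,6}→5
  placing 0:h first → 15 extensions
  placing 1:j first → 6 extensions
total linear extensions = 21

21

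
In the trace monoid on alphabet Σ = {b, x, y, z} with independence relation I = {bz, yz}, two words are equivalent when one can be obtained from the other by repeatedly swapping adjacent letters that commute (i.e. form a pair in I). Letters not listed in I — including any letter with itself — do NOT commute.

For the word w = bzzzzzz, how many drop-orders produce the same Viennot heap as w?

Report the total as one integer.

#0=b has no predecessor
#1=z has no predecessor
#2=z depends on [1:z]
#3=z depends on [2:z]
#4=z depends on [3:z]
#5=z depends on [4:z]
#6=z depends on [5:z]
sources: [0:b, 1:z]
N(rest) = Σ N(rest − s) over sources s of rest; N(one piece) = 1:
  size 1 → [0]=1  [6]=1
  size 2 → [0,6]=2  [5,6]=1
  size 3 → [0,5,6]=3  [4,5,6]=1
  size 4 → [0,4,5,6]=4  [3,4,5,6]=1
  size 5 → [0,3,4,5,6]=5  [2,3,4,5,6]=1
  first=0(b) contributes 1
  first=1(z) contributes 6
|[w]| = 7

7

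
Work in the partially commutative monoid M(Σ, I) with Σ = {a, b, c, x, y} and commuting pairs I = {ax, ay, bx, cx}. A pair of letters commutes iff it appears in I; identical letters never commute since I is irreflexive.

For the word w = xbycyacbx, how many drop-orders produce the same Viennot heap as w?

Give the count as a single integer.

0(x) covers ∅
1(b) covers ∅
2(y) covers 0:x, 1:b
3(c) covers 2:y
4(y) covers 3:c
5(a) covers 3:c
6(c) covers 4:y, 5:a
7(b) covers 6:c
8(x) covers 4:y
floor of heap: 0:x, 1:b
completions by unplaced set U, small U first (add the entries for U minus each lowest piece of U):
  |U|=1: {7}:1  {8}:1
  |U|=2: {6,7}:1  {7,8}:2
  |U|=3: {5,6,7}:1  {6,7,8}:3
  |U|=4: {4,6,7,8}:3  {5,6,7,8}:4
  |U|=5: {4,5,6,7,8}:7
  |U|=6: {3,4,5,6,7,8}:7
  |U|=7: {2,3,4,5,6,7,8}:7
  start at 0(x): 7
  start at 1(b): 7
sum over floor = 14

14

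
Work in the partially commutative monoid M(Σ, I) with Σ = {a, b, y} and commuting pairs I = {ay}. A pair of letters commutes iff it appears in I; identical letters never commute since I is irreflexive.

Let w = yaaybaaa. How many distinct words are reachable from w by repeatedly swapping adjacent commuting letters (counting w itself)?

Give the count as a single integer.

6

0(y) covers ∅
1(a) covers ∅
2(a) covers 1:a
3(y) covers 0:y
4(b) covers 2:a, 3:y
5(a) covers 4:b
6(a) covers 5:a
7(a) covers 6:a
floor of heap: 0:y, 1:a
completions by unplaced set U, small U first (add the entries for U minus each lowest piece of U):
  |U|=1: {7}:1
  |U|=2: {6,7}:1
  |U|=3: {5,6,7}:1
  |U|=4: {4,5,6,7}:1
  |U|=5: {2,4,5,6,7}:1  {3,4,5,6,7}:1
  |U|=6: {0,3,4,5,6,7}:1  {1,2,4,5,6,7}:1  {2,3,4,5,6,7}:2
  start at 0(y): 3
  start at 1(a): 3
sum over floor = 6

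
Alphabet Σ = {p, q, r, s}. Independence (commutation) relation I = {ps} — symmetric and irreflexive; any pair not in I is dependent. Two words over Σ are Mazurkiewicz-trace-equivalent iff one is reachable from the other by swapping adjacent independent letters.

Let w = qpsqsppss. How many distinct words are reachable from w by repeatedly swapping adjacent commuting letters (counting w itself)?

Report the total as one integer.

piece 0:q — minimal
piece 1:p rests on {0:q}
piece 2:s rests on {0:q}
piece 3:q rests on {1:p, 2:s}
piece 4:s rests on {3:q}
piece 5:p rests on {3:q}
piece 6:p rests on {5:p}
piece 7:s rests on {4:s}
piece 8:s rests on {7:s}
minimal pieces: {0:q}
ways to finish when only these pieces remain (= sum over removing one remaining piece with nothing left below it):
  1 left: {6}→1  {8}→1
  2 left: {5,6}→1  {6,8}→2  {7,8}→1
  3 left: {4,7,8}→1  {5,6,8}→3  {6,7,8}→3
  4 left: {4,6,7,8}→4  {5,6,7,8}→6
  5 left: {4,5,6,7,8}→10
  6 left: {3,4,5,6,7,8}→10
  7 left: {1,3,4,5,6,7,8}→10  {2,3,4,5,6,7,8}→10
  placing 0:q first → 20 extensions

20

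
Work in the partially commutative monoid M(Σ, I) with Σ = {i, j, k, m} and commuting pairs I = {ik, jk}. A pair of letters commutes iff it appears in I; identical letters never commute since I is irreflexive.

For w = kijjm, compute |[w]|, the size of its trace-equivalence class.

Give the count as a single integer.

0(k) covers ∅
1(i) covers ∅
2(j) covers 1:i
3(j) covers 2:j
4(m) covers 0:k, 3:j
floor of heap: 0:k, 1:i
completions by unplaced set U, small U first (add the entries for U minus each lowest piece of U):
  |U|=1: {4}:1
  |U|=2: {0,4}:1  {3,4}:1
  |U|=3: {0,3,4}:2  {2,3,4}:1
  start at 0(k): 1
  start at 1(i): 3
sum over floor = 4

4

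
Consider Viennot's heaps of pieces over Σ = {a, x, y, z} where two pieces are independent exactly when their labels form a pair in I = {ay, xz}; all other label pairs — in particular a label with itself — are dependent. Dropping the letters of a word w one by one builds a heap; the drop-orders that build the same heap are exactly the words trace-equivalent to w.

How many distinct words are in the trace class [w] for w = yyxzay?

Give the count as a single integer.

4

#0=y has no predecessor
#1=y depends on [0:y]
#2=x depends on [1:y]
#3=z depends on [1:y]
#4=a depends on [2:x, 3:z]
#5=y depends on [2:x, 3:z]
sources: [0:y]
N(rest) = Σ N(rest − s) over sources s of rest; N(one piece) = 1:
  size 1 → [4]=1  [5]=1
  size 2 → [4,5]=2
  size 3 → [2,4,5]=2  [3,4,5]=2
  size 4 → [2,3,4,5]=4
  first=0(y) contributes 4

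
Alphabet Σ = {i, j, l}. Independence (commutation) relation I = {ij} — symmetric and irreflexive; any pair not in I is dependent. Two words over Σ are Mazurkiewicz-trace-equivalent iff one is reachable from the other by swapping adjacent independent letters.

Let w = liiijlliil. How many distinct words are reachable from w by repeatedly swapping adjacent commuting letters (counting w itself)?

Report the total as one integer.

4

#0=l has no predecessor
#1=i depends on [0:l]
#2=i depends on [1:i]
#3=i depends on [2:i]
#4=j depends on [0:l]
#5=l depends on [3:i, 4:j]
#6=l depends on [5:l]
#7=i depends on [6:l]
#8=i depends on [7:i]
#9=l depends on [8:i]
sources: [0:l]
N(rest) = Σ N(rest − s) over sources s of rest; N(one piece) = 1:
  size 1 → [9]=1
  size 2 → [8,9]=1
  size 3 → [7,8,9]=1
  size 4 → [6,7,8,9]=1
  size 5 → [5,6,7,8,9]=1
  size 6 → [3,5,6,7,8,9]=1  [4,5,6,7,8,9]=1
  size 7 → [2,3,5,6,7,8,9]=1  [3,4,5,6,7,8,9]=2
  size 8 → [1,2,3,5,6,7,8,9]=1  [2,3,4,5,6,7,8,9]=3
  first=0(l) contributes 4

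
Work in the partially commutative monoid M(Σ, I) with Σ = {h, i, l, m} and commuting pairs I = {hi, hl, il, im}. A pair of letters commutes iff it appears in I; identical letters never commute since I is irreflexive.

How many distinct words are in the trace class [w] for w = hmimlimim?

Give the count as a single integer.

84

0(h) covers ∅
1(m) covers 0:h
2(i) covers ∅
3(m) covers 1:m
4(l) covers 3:m
5(i) covers 2:i
6(m) covers 4:l
7(i) covers 5:i
8(m) covers 6:m
floor of heap: 0:h, 2:i
completions by unplaced set U, small U first (add the entries for U minus each lowest piece of U):
  |U|=1: {7}:1  {8}:1
  |U|=2: {5,7}:1  {6,8}:1  {7,8}:2
  |U|=3: {2,5,7}:1  {4,6,8}:1  {5,7,8}:3  {6,7,8}:3
  |U|=4: {2,5,7,8}:4  {3,4,6,8}:1  {4,6,7,8}:4  {5,6,7,8}:6
  |U|=5: {1,3,4,6,8}:1  {2,5,6,7,8}:10  {3,4,6,7,8}:5  {4,5,6,7,8}:10
  |U|=6: {0,1,3,4,6,8}:1  {1,3,4,6,7,8}:6  {2,4,5,6,7,8}:20  {3,4,5,6,7,8}:15
  |U|=7: {0,1,3,4,6,7,8}:7  {1,3,4,5,6,7,8}:21  {2,3,4,5,6,7,8}:35
  start at 0(h): 56
  start at 2(i): 28
sum over floor = 84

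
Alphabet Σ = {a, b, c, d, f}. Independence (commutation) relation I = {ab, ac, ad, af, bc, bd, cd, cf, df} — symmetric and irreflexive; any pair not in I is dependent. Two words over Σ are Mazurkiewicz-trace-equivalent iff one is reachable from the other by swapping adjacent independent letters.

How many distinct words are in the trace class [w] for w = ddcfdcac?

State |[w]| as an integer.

piece 0:d — minimal
piece 1:d rests on {0:d}
piece 2:c — minimal
piece 3:f — minimal
piece 4:d rests on {1:d}
piece 5:c rests on {2:c}
piece 6:a — minimal
piece 7:c rests on {5:c}
minimal pieces: {0:d, 2:c, 3:f, 6:a}
ways to finish when only these pieces remain (= sum over removing one remaining piece with nothing left below it):
  1 left: {3}→1  {4}→1  {6}→1  {7}→1
  2 left: {1,4}→1  {3,4}→2  {3,6}→2  {3,7}→2  {4,6}→2  {4,7}→2  {5,7}→1  {6,7}→2
  3 left: {0,1,4}→1  {1,3,4}→3  {1,4,6}→3  {1,4,7}→3  {2,5,7}→1  {3,4,6}→6  {3,4,7}→6  {3,5,7}→3  {3,6,7}→6  {4,5,7}→3  {4,6,7}→6  {5,6,7}→3
  4 left: {0,1,3,4}→4  {0,1,4,6}→4  {0,1,4,7}→4  {1,3,4,6}→12  {1,3,4,7}→12  {1,4,5,7}→6  {1,4,6,7}→12  {2,3,5,7}→4  {2,4,5,7}→4  {2,5,6,7}→4  {3,4,5,7}→12  {3,4,6,7}→24  {3,5,6,7}→12  {4,5,6,7}→12
  5 left: {0,1,3,4,6}→20  {0,1,3,4,7}→20  {0,1,4,5,7}→10  {0,1,4,6,7}→20  {1,2,4,5,7}→10  {1,3,4,5,7}→30  {1,3,4,6,7}→60  {1,4,5,6,7}→30  {2,3,4,5,7}→20  {2,3,5,6,7}→20  {2,4,5,6,7}→20  {3,4,5,6,7}→60
  6 left: {0,1,2,4,5,7}→20  {0,1,3,4,5,7}→60  {0,1,3,4,6,7}→120  {0,1,4,5,6,7}→60  {1,2,3,4,5,7}→60  {1,2,4,5,6,7}→60  {1,3,4,5,6,7}→180  {2,3,4,5,6,7}→120
  placing 0:d first → 420 extensions
  placing 2:c first → 420 extensions
  placing 3:f first → 140 extensions
  placing 6:a first → 140 extensions
total linear extensions = 1120

1120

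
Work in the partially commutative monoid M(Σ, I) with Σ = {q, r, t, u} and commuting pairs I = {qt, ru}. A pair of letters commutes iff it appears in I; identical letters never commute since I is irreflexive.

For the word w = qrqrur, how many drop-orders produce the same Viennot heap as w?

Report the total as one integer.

0(q) covers ∅
1(r) covers 0:q
2(q) covers 1:r
3(r) covers 2:q
4(u) covers 2:q
5(r) covers 3:r
floor of heap: 0:q
completions by unplaced set U, small U first (add the entries for U minus each lowest piece of U):
  |U|=1: {4}:1  {5}:1
  |U|=2: {3,5}:1  {4,5}:2
  |U|=3: {3,4,5}:3
  |U|=4: {2,3,4,5}:3
  start at 0(q): 3

3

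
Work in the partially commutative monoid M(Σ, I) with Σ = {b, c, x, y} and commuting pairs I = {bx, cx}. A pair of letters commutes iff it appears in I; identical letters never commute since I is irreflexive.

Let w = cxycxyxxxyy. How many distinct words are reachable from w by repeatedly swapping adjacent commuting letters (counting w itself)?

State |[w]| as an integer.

4

0(c) covers ∅
1(x) covers ∅
2(y) covers 0:c, 1:x
3(c) covers 2:y
4(x) covers 2:y
5(y) covers 3:c, 4:x
6(x) covers 5:y
7(x) covers 6:x
8(x) covers 7:x
9(y) covers 8:x
10(y) covers 9:y
floor of heap: 0:c, 1:x
completions by unplaced set U, small U first (add the entries for U minus each lowest piece of U):
  |U|=1: {10}:1
  |U|=2: {9,10}:1
  |U|=3: {8,9,10}:1
  |U|=4: {7,8,9,10}:1
  |U|=5: {6,7,8,9,10}:1
  |U|=6: {5,6,7,8,9,10}:1
  |U|=7: {3,5,6,7,8,9,10}:1  {4,5,6,7,8,9,10}:1
  |U|=8: {3,4,5,6,7,8,9,10}:2
  |U|=9: {2,3,4,5,6,7,8,9,10}:2
  start at 0(c): 2
  start at 1(x): 2
sum over floor = 4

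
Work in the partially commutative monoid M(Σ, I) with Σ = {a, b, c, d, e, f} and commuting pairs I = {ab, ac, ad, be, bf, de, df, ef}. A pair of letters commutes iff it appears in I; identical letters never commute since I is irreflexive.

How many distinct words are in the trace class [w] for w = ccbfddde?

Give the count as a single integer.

30

0(c) covers ∅
1(c) covers 0:c
2(b) covers 1:c
3(f) covers 1:c
4(d) covers 2:b
5(d) covers 4:d
6(d) covers 5:d
7(e) covers 1:c
floor of heap: 0:c
completions by unplaced set U, small U first (add the entries for U minus each lowest piece of U):
  |U|=1: {3}:1  {6}:1  {7}:1
  |U|=2: {3,6}:2  {3,7}:2  {5,6}:1  {6,7}:2
  |U|=3: {3,5,6}:3  {3,6,7}:6  {4,5,6}:1  {5,6,7}:3
  |U|=4: {2,4,5,6}:1  {3,4,5,6}:4  {3,5,6,7}:12  {4,5,6,7}:4
  |U|=5: {2,3,4,5,6}:5  {2,4,5,6,7}:5  {3,4,5,6,7}:20
  |U|=6: {2,3,4,5,6,7}:30
  start at 0(c): 30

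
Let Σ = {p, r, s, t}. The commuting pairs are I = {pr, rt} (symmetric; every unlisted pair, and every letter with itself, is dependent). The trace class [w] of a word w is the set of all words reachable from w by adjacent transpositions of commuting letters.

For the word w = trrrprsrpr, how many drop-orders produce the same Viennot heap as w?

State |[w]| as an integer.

45

#0=t has no predecessor
#1=r has no predecessor
#2=r depends on [1:r]
#3=r depends on [2:r]
#4=p depends on [0:t]
#5=r depends on [3:r]
#6=s depends on [4:p, 5:r]
#7=r depends on [6:s]
#8=p depends on [6:s]
#9=r depends on [7:r]
sources: [0:t, 1:r]
N(rest) = Σ N(rest − s) over sources s of rest; N(one piece) = 1:
  size 1 → [8]=1  [9]=1
  size 2 → [7,9]=1  [8,9]=2
  size 3 → [7,8,9]=3
  size 4 → [6,7,8,9]=3
  size 5 → [4,6,7,8,9]=3  [5,6,7,8,9]=3
  size 6 → [0,4,6,7,8,9]=3  [3,5,6,7,8,9]=3  [4,5,6,7,8,9]=6
  size 7 → [0,4,5,6,7,8,9]=9  [2,3,5,6,7,8,9]=3  [3,4,5,6,7,8,9]=9
  size 8 → [0,3,4,5,6,7,8,9]=18  [1,2,3,5,6,7,8,9]=3  [2,3,4,5,6,7,8,9]=12
  first=0(t) contributes 15
  first=1(r) contributes 30
|[w]| = 45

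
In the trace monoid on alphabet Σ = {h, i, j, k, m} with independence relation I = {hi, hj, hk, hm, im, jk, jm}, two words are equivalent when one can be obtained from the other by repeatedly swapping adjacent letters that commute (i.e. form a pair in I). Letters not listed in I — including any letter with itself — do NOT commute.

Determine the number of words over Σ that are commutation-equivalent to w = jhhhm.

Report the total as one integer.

#0=j has no predecessor
#1=h has no predecessor
#2=h depends on [1:h]
#3=h depends on [2:h]
#4=m has no predecessor
sources: [0:j, 1:h, 4:m]
N(rest) = Σ N(rest − s) over sources s of rest; N(one piece) = 1:
  size 1 → [0]=1  [3]=1  [4]=1
  size 2 → [0,3]=2  [0,4]=2  [2,3]=1  [3,4]=2
  size 3 → [0,2,3]=3  [0,3,4]=6  [1,2,3]=1  [2,3,4]=3
  first=0(j) contributes 4
  first=1(h) contributes 12
  first=4(m) contributes 4
|[w]| = 20

20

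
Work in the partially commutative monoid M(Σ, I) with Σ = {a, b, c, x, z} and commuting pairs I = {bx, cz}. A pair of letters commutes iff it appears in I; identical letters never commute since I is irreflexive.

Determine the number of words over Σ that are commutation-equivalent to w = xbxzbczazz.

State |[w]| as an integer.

6

drop 0:x onto floor
drop 1:b onto floor
drop 2:x onto {0:x}
drop 3:z onto {1:b, 2:x}
drop 4:b onto {3:z}
drop 5:c onto {4:b}
drop 6:z onto {4:b}
drop 7:a onto {5:c, 6:z}
drop 8:z onto {7:a}
drop 9:z onto {8:z}
ground layer = {0:x, 1:b}
drop-orders for the pieces not yet dropped (sum over which currently-grounded one goes next):
  1 to go: {9} 1
  2 to go: {8,9} 1
  3 to go: {7,8,9} 1
  4 to go: {5,7,8,9} 1  {6,7,8,9} 1
  5 to go: {5,6,7,8,9} 2
  6 to go: {4,5,6,7,8,9} 2
  7 to go: {3,4,5,6,7,8,9} 2
  8 to go: {1,3,4,5,6,7,8,9} 2  {2,3,4,5,6,7,8,9} 2
  if 0:x drops first: 4 orders
  if 1:b drops first: 2 orders
heap linearizations: 6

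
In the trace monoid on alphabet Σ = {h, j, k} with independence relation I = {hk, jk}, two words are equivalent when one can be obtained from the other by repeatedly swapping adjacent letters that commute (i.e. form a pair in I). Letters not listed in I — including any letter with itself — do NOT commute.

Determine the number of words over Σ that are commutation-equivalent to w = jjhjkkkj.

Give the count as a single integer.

56

piece 0:j — minimal
piece 1:j rests on {0:j}
piece 2:h rests on {1:j}
piece 3:j rests on {2:h}
piece 4:k — minimal
piece 5:k rests on {4:k}
piece 6:k rests on {5:k}
piece 7:j rests on {3:j}
minimal pieces: {0:j, 4:k}
ways to finish when only these pieces remain (= sum over removing one remaining piece with nothing left below it):
  1 left: {6}→1  {7}→1
  2 left: {3,7}→1  {5,6}→1  {6,7}→2
  3 left: {2,3,7}→1  {3,6,7}→3  {4,5,6}→1  {5,6,7}→3
  4 left: {1,2,3,7}→1  {2,3,6,7}→4  {3,5,6,7}→6  {4,5,6,7}→4
  5 left: {0,1,2,3,7}→1  {1,2,3,6,7}→5  {2,3,5,6,7}→10  {3,4,5,6,7}→10
  6 left: {0,1,2,3,6,7}→6  {1,2,3,5,6,7}→15  {2,3,4,5,6,7}→20
  placing 0:j first → 35 extensions
  placing 4:k first → 21 extensions
total linear extensions = 56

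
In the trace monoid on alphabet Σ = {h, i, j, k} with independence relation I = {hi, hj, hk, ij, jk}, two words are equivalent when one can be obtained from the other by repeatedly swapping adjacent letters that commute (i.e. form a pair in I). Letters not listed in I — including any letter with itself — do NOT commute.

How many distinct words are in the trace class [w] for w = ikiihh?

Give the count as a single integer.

#0=i has no predecessor
#1=k depends on [0:i]
#2=i depends on [1:k]
#3=i depends on [2:i]
#4=h has no predecessor
#5=h depends on [4:h]
sources: [0:i, 4:h]
N(rest) = Σ N(rest − s) over sources s of rest; N(one piece) = 1:
  size 1 → [3]=1  [5]=1
  size 2 → [2,3]=1  [3,5]=2  [4,5]=1
  size 3 → [1,2,3]=1  [2,3,5]=3  [3,4,5]=3
  size 4 → [0,1,2,3]=1  [1,2,3,5]=4  [2,3,4,5]=6
  first=0(i) contributes 10
  first=4(h) contributes 5
|[w]| = 15

15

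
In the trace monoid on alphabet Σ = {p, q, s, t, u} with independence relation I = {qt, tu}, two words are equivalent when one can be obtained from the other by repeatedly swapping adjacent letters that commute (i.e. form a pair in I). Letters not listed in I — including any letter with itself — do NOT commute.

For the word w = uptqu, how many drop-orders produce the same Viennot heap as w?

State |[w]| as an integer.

0(u) covers ∅
1(p) covers 0:u
2(t) covers 1:p
3(q) covers 1:p
4(u) covers 3:q
floor of heap: 0:u
completions by unplaced set U, small U first (add the entries for U minus each lowest piece of U):
  |U|=1: {2}:1  {4}:1
  |U|=2: {2,4}:2  {3,4}:1
  |U|=3: {2,3,4}:3
  start at 0(u): 3

3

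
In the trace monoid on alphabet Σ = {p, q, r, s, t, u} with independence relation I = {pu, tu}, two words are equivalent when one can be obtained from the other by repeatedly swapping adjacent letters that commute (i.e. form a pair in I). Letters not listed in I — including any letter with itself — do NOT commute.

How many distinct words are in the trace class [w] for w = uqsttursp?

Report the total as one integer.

3

drop 0:u onto floor
drop 1:q onto {0:u}
drop 2:s onto {1:q}
drop 3:t onto {2:s}
drop 4:t onto {3:t}
drop 5:u onto {2:s}
drop 6:r onto {4:t, 5:u}
drop 7:s onto {6:r}
drop 8:p onto {7:s}
ground layer = {0:u}
drop-orders for the pieces not yet dropped (sum over which currently-grounded one goes next):
  1 to go: {8} 1
  2 to go: {7,8} 1
  3 to go: {6,7,8} 1
  4 to go: {4,6,7,8} 1  {5,6,7,8} 1
  5 to go: {3,4,6,7,8} 1  {4,5,6,7,8} 2
  6 to go: {3,4,5,6,7,8} 3
  7 to go: {2,3,4,5,6,7,8} 3
  if 0:u drops first: 3 orders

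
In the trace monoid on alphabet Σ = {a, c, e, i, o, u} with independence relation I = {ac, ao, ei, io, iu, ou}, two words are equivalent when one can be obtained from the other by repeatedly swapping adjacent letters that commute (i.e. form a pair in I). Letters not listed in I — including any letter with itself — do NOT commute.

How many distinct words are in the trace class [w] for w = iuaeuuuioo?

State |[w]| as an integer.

140

piece 0:i — minimal
piece 1:u — minimal
piece 2:a rests on {0:i, 1:u}
piece 3:e rests on {2:a}
piece 4:u rests on {3:e}
piece 5:u rests on {4:u}
piece 6:u rests on {5:u}
piece 7:i rests on {2:a}
piece 8:o rests on {3:e}
piece 9:o rests on {8:o}
minimal pieces: {0:i, 1:u}
ways to finish when only these pieces remain (= sum over removing one remaining piece with nothing left below it):
  1 left: {6}→1  {7}→1  {9}→1
  2 left: {5,6}→1  {6,7}→2  {6,9}→2  {7,9}→2  {8,9}→1
  3 left: {4,5,6}→1  {5,6,7}→3  {5,6,9}→3  {6,7,9}→6  {6,8,9}→3  {7,8,9}→3
  4 left: {4,5,6,7}→4  {4,5,6,9}→4  {5,6,7,9}→12  {5,6,8,9}→6  {6,7,8,9}→12
  5 left: {4,5,6,7,9}→20  {4,5,6,8,9}→10  {5,6,7,8,9}→30
  6 left: {3,4,5,6,8,9}→10  {4,5,6,7,8,9}→60
  7 left: {3,4,5,6,7,8,9}→70
  8 left: {2,3,4,5,6,7,8,9}→70
  placing 0:i first → 70 extensions
  placing 1:u first → 70 extensions
total linear extensions = 140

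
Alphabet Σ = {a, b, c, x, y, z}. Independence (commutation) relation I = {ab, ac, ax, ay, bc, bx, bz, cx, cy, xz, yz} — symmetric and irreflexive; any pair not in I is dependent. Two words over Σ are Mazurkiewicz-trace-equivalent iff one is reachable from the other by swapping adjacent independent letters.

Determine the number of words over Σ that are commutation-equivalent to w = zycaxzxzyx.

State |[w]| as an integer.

drop 0:z onto floor
drop 1:y onto floor
drop 2:c onto {0:z}
drop 3:a onto {0:z}
drop 4:x onto {1:y}
drop 5:z onto {2:c, 3:a}
drop 6:x onto {4:x}
drop 7:z onto {5:z}
drop 8:y onto {6:x}
drop 9:x onto {8:y}
ground layer = {0:z, 1:y}
drop-orders for the pieces not yet dropped (sum over which currently-grounded one goes next):
  1 to go: {7} 1  {9} 1
  2 to go: {5,7} 1  {7,9} 2  {8,9} 1
  3 to go: {2,5,7} 1  {3,5,7} 1  {5,7,9} 3  {6,8,9} 1  {7,8,9} 3
  4 to go: {2,3,5,7} 2  {2,5,7,9} 4  {3,5,7,9} 4  {4,6,8,9} 1  {5,7,8,9} 6  {6,7,8,9} 4
  5 to go: {0,2,3,5,7} 2  {1,4,6,8,9} 1  {2,3,5,7,9} 10  {2,5,7,8,9} 10  {3,5,7,8,9} 10  {4,6,7,8,9} 5  {5,6,7,8,9} 10
  6 to go: {0,2,3,5,7,9} 12  {1,4,6,7,8,9} 6  {2,3,5,7,8,9} 30  {2,5,6,7,8,9} 20  {3,5,6,7,8,9} 20  {4,5,6,7,8,9} 15
  7 to go: {0,2,3,5,7,8,9} 42  {1,4,5,6,7,8,9} 21  {2,3,5,6,7,8,9} 70  {2,4,5,6,7,8,9} 35  {3,4,5,6,7,8,9} 35
  8 to go: {0,2,3,5,6,7,8,9} 112  {1,2,4,5,6,7,8,9} 56  {1,3,4,5,6,7,8,9} 56  {2,3,4,5,6,7,8,9} 140
  if 0:z drops first: 252 orders
  if 1:y drops first: 252 orders
heap linearizations: 504

504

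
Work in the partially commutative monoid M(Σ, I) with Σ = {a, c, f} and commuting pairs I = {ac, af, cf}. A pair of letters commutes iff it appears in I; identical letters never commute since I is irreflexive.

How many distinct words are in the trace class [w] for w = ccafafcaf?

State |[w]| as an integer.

1680

drop 0:c onto floor
drop 1:c onto {0:c}
drop 2:a onto floor
drop 3:f onto floor
drop 4:a onto {2:a}
drop 5:f onto {3:f}
drop 6:c onto {1:c}
drop 7:a onto {4:a}
drop 8:f onto {5:f}
ground layer = {0:c, 2:a, 3:f}
drop-orders for the pieces not yet dropped (sum over which currently-grounded one goes next):
  1 to go: {6} 1  {7} 1  {8} 1
  2 to go: {1,6} 1  {4,7} 1  {5,8} 1  {6,7} 2  {6,8} 2  {7,8} 2
  3 to go: {0,1,6} 1  {1,6,7} 3  {1,6,8} 3  {2,4,7} 1  {3,5,8} 1  {4,6,7} 3  {4,7,8} 3  {5,6,8} 3  {5,7,8} 3  {6,7,8} 6
  4 to go: {0,1,6,7} 4  {0,1,6,8} 4  {1,4,6,7} 6  {1,5,6,8} 6  {1,6,7,8} 12  {2,4,6,7} 4  {2,4,7,8} 4  {3,5,6,8} 4  {3,5,7,8} 4  {4,5,7,8} 6  {4,6,7,8} 12  {5,6,7,8} 12
  5 to go: {0,1,4,6,7} 10  {0,1,5,6,8} 10  {0,1,6,7,8} 20  {1,2,4,6,7} 10  {1,3,5,6,8} 10  {1,4,6,7,8} 30  {1,5,6,7,8} 30  {2,4,5,7,8} 10  {2,4,6,7,8} 20  {3,4,5,7,8} 10  {3,5,6,7,8} 20  {4,5,6,7,8} 30
  6 to go: {0,1,2,4,6,7} 20  {0,1,3,5,6,8} 20  {0,1,4,6,7,8} 60  {0,1,5,6,7,8} 60  {1,2,4,6,7,8} 60  {1,3,5,6,7,8} 60  {1,4,5,6,7,8} 90  {2,3,4,5,7,8} 20  {2,4,5,6,7,8} 60  {3,4,5,6,7,8} 60
  7 to go: {0,1,2,4,6,7,8} 140  {0,1,3,5,6,7,8} 140  {0,1,4,5,6,7,8} 210  {1,2,4,5,6,7,8} 210  {1,3,4,5,6,7,8} 210  {2,3,4,5,6,7,8} 140
  if 0:c drops first: 560 orders
  if 2:a drops first: 560 orders
  if 3:f drops first: 560 orders
heap linearizations: 1680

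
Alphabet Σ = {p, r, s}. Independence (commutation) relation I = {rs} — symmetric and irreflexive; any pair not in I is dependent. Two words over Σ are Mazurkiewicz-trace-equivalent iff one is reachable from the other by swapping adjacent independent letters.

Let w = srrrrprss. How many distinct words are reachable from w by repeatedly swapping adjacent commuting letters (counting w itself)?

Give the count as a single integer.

15

#0=s has no predecessor
#1=r has no predecessor
#2=r depends on [1:r]
#3=r depends on [2:r]
#4=r depends on [3:r]
#5=p depends on [0:s, 4:r]
#6=r depends on [5:p]
#7=s depends on [5:p]
#8=s depends on [7:s]
sources: [0:s, 1:r]
N(rest) = Σ N(rest − s) over sources s of rest; N(one piece) = 1:
  size 1 → [6]=1  [8]=1
  size 2 → [6,8]=2  [7,8]=1
  size 3 → [6,7,8]=3
  size 4 → [5,6,7,8]=3
  size 5 → [0,5,6,7,8]=3  [4,5,6,7,8]=3
  size 6 → [0,4,5,6,7,8]=6  [3,4,5,6,7,8]=3
  size 7 → [0,3,4,5,6,7,8]=9  [2,3,4,5,6,7,8]=3
  first=0(s) contributes 3
  first=1(r) contributes 12
|[w]| = 15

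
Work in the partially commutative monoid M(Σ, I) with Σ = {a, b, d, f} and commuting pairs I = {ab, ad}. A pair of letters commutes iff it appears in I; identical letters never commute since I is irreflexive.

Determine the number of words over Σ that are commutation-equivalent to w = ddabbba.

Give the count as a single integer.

21

0(d) covers ∅
1(d) covers 0:d
2(a) covers ∅
3(b) covers 1:d
4(b) covers 3:b
5(b) covers 4:b
6(a) covers 2:a
floor of heap: 0:d, 2:a
completions by unplaced set U, small U first (add the entries for U minus each lowest piece of U):
  |U|=1: {5}:1  {6}:1
  |U|=2: {2,6}:1  {4,5}:1  {5,6}:2
  |U|=3: {2,5,6}:3  {3,4,5}:1  {4,5,6}:3
  |U|=4: {1,3,4,5}:1  {2,4,5,6}:6  {3,4,5,6}:4
  |U|=5: {0,1,3,4,5}:1  {1,3,4,5,6}:5  {2,3,4,5,6}:10
  start at 0(d): 15
  start at 2(a): 6
sum over floor = 21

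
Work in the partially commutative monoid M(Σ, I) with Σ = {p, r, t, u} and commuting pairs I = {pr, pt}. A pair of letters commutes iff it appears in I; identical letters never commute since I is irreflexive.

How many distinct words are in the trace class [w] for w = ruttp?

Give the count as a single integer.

#0=r has no predecessor
#1=u depends on [0:r]
#2=t depends on [1:u]
#3=t depends on [2:t]
#4=p depends on [1:u]
sources: [0:r]
N(rest) = Σ N(rest − s) over sources s of rest; N(one piece) = 1:
  size 1 → [3]=1  [4]=1
  size 2 → [2,3]=1  [3,4]=2
  size 3 → [2,3,4]=3
  first=0(r) contributes 3

3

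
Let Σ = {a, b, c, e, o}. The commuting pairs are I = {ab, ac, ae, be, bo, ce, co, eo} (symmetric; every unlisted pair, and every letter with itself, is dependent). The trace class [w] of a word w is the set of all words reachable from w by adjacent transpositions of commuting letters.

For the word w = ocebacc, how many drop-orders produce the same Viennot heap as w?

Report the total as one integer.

piece 0:o — minimal
piece 1:c — minimal
piece 2:e — minimal
piece 3:b rests on {1:c}
piece 4:a rests on {0:o}
piece 5:c rests on {3:b}
piece 6:c rests on {5:c}
minimal pieces: {0:o, 1:c, 2:e}
ways to finish when only these pieces remain (= sum over removing one remaining piece with nothing left below it):
  1 left: {2}→1  {4}→1  {6}→1
  2 left: {0,4}→1  {2,4}→2  {2,6}→2  {4,6}→2  {5,6}→1
  3 left: {0,2,4}→3  {0,4,6}→3  {2,4,6}→6  {2,5,6}→3  {3,5,6}→1  {4,5,6}→3
  4 left: {0,2,4,6}→12  {0,4,5,6}→6  {1,3,5,6}→1  {2,3,5,6}→4  {2,4,5,6}→12  {3,4,5,6}→4
  5 left: {0,2,4,5,6}→30  {0,3,4,5,6}→10  {1,2,3,5,6}→5  {1,3,4,5,6}→5  {2,3,4,5,6}→20
  placing 0:o first → 30 extensions
  placing 1:c first → 60 extensions
  placing 2:e first → 15 extensions
total linear extensions = 105

105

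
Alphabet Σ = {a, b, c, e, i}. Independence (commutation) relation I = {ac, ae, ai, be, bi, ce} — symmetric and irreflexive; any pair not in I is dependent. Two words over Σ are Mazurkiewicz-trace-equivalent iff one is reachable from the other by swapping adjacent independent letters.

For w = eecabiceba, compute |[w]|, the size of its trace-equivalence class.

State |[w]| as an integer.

#0=e has no predecessor
#1=e depends on [0:e]
#2=c has no predecessor
#3=a has no predecessor
#4=b depends on [2:c, 3:a]
#5=i depends on [1:e, 2:c]
#6=c depends on [4:b, 5:i]
#7=e depends on [5:i]
#8=b depends on [6:c]
#9=a depends on [8:b]
sources: [0:e, 2:c, 3:a]
N(rest) = Σ N(rest − s) over sources s of rest; N(one piece) = 1:
  size 1 → [7]=1  [9]=1
  size 2 → [7,9]=2  [8,9]=1
  size 3 → [6,8,9]=1  [7,8,9]=3
  size 4 → [4,6,8,9]=1  [6,7,8,9]=4
  size 5 → [3,4,6,8,9]=1  [4,6,7,8,9]=5  [5,6,7,8,9]=4
  size 6 → [1,5,6,7,8,9]=4  [3,4,6,7,8,9]=6  [4,5,6,7,8,9]=9
  size 7 → [0,1,5,6,7,8,9]=4  [1,4,5,6,7,8,9]=13  [2,4,5,6,7,8,9]=9  [3,4,5,6,7,8,9]=15
  size 8 → [0,1,4,5,6,7,8,9]=17  [1,2,4,5,6,7,8,9]=22  [1,3,4,5,6,7,8,9]=28  [2,3,4,5,6,7,8,9]=24
  first=0(e) contributes 74
  first=2(c) contributes 45
  first=3(a) contributes 39
|[w]| = 158

158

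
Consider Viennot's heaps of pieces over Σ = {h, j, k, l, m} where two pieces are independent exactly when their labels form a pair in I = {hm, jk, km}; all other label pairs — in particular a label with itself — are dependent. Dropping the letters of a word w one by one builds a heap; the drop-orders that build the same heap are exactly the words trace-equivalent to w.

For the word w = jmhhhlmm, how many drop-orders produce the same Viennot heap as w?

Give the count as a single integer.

piece 0:j — minimal
piece 1:m rests on {0:j}
piece 2:h rests on {0:j}
piece 3:h rests on {2:h}
piece 4:h rests on {3:h}
piece 5:l rests on {1:m, 4:h}
piece 6:m rests on {5:l}
piece 7:m rests on {6:m}
minimal pieces: {0:j}
ways to finish when only these pieces remain (= sum over removing one remaining piece with nothing left below it):
  1 left: {7}→1
  2 left: {6,7}→1
  3 left: {5,6,7}→1
  4 left: {1,5,6,7}→1  {4,5,6,7}→1
  5 left: {1,4,5,6,7}→2  {3,4,5,6,7}→1
  6 left: {1,3,4,5,6,7}→3  {2,3,4,5,6,7}→1
  placing 0:j first → 4 extensions

4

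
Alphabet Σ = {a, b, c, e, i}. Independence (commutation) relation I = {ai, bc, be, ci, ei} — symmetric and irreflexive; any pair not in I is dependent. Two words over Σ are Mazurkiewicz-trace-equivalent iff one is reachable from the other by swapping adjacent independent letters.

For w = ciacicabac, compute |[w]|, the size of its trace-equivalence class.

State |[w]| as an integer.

21

0(c) covers ∅
1(i) covers ∅
2(a) covers 0:c
3(c) covers 2:a
4(i) covers 1:i
5(c) covers 3:c
6(a) covers 5:c
7(b) covers 4:i, 6:a
8(a) covers 7:b
9(c) covers 8:a
floor of heap: 0:c, 1:i
completions by unplaced set U, small U first (add the entries for U minus each lowest piece of U):
  |U|=1: {9}:1
  |U|=2: {8,9}:1
  |U|=3: {7,8,9}:1
  |U|=4: {4,7,8,9}:1  {6,7,8,9}:1
  |U|=5: {1,4,7,8,9}:1  {4,6,7,8,9}:2  {5,6,7,8,9}:1
  |U|=6: {1,4,6,7,8,9}:3  {3,5,6,7,8,9}:1  {4,5,6,7,8,9}:3
  |U|=7: {1,4,5,6,7,8,9}:6  {2,3,5,6,7,8,9}:1  {3,4,5,6,7,8,9}:4
  |U|=8: {0,2,3,5,6,7,8,9}:1  {1,3,4,5,6,7,8,9}:10  {2,3,4,5,6,7,8,9}:5
  start at 0(c): 15
  start at 1(i): 6
sum over floor = 21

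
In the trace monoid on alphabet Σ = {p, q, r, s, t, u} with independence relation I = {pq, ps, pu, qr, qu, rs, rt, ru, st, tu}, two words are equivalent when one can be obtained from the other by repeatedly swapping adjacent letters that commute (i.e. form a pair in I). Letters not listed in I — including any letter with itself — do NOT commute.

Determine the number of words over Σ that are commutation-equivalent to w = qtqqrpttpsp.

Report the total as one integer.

drop 0:q onto floor
drop 1:t onto {0:q}
drop 2:q onto {1:t}
drop 3:q onto {2:q}
drop 4:r onto floor
drop 5:p onto {1:t, 4:r}
drop 6:t onto {3:q, 5:p}
drop 7:t onto {6:t}
drop 8:p onto {7:t}
drop 9:s onto {3:q}
drop 10:p onto {8:p}
ground layer = {0:q, 4:r}
drop-orders for the pieces not yet dropped (sum over which currently-grounded one goes next):
  1 to go: {9} 1  {10} 1
  2 to go: {8,10} 1  {9,10} 2
  3 to go: {7,8,10} 1  {8,9,10} 3
  4 to go: {6,7,8,10} 1  {7,8,9,10} 4
  5 to go: {5,6,7,8,10} 1  {6,7,8,9,10} 5
  6 to go: {3,6,7,8,9,10} 5  {4,5,6,7,8,10} 1  {5,6,7,8,9,10} 6
  7 to go: {2,3,6,7,8,9,10} 5  {3,5,6,7,8,9,10} 11  {4,5,6,7,8,9,10} 7
  8 to go: {2,3,5,6,7,8,9,10} 16  {3,4,5,6,7,8,9,10} 18
  9 to go: {1,2,3,5,6,7,8,9,10} 16  {2,3,4,5,6,7,8,9,10} 34
  if 0:q drops first: 50 orders
  if 4:r drops first: 16 orders
heap linearizations: 66

66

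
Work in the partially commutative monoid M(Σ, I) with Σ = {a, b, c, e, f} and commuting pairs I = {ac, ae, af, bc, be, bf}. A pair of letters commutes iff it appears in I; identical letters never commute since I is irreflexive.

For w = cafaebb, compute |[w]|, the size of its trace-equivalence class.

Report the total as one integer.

drop 0:c onto floor
drop 1:a onto floor
drop 2:f onto {0:c}
drop 3:a onto {1:a}
drop 4:e onto {2:f}
drop 5:b onto {3:a}
drop 6:b onto {5:b}
ground layer = {0:c, 1:a}
drop-orders for the pieces not yet dropped (sum over which currently-grounded one goes next):
  1 to go: {4} 1  {6} 1
  2 to go: {2,4} 1  {4,6} 2  {5,6} 1
  3 to go: {0,2,4} 1  {2,4,6} 3  {3,5,6} 1  {4,5,6} 3
  4 to go: {0,2,4,6} 4  {1,3,5,6} 1  {2,4,5,6} 6  {3,4,5,6} 4
  5 to go: {0,2,4,5,6} 10  {1,3,4,5,6} 5  {2,3,4,5,6} 10
  if 0:c drops first: 15 orders
  if 1:a drops first: 20 orders
heap linearizations: 35

35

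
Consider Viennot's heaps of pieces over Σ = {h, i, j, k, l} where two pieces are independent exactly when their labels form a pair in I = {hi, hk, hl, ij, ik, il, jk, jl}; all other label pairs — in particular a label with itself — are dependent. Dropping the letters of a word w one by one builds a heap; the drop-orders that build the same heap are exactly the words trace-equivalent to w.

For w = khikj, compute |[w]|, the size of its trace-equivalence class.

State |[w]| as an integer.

30

piece 0:k — minimal
piece 1:h — minimal
piece 2:i — minimal
piece 3:k rests on {0:k}
piece 4:j rests on {1:h}
minimal pieces: {0:k, 1:h, 2:i}
ways to finish when only these pieces remain (= sum over removing one remaining piece with nothing left below it):
  1 left: {2}→1  {3}→1  {4}→1
  2 left: {0,3}→1  {1,4}→1  {2,3}→2  {2,4}→2  {3,4}→2
  3 left: {0,2,3}→3  {0,3,4}→3  {1,2,4}→3  {1,3,4}→3  {2,3,4}→6
  placing 0:k first → 12 extensions
  placing 1:h first → 12 extensions
  placing 2:i first → 6 extensions
total linear extensions = 30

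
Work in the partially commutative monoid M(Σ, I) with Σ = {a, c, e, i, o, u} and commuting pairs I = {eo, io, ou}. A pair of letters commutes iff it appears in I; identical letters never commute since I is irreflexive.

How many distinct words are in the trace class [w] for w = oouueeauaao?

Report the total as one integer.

15

#0=o has no predecessor
#1=o depends on [0:o]
#2=u has no predecessor
#3=u depends on [2:u]
#4=e depends on [3:u]
#5=e depends on [4:e]
#6=a depends on [1:o, 5:e]
#7=u depends on [6:a]
#8=a depends on [7:u]
#9=a depends on [8:a]
#10=o depends on [9:a]
sources: [0:o, 2:u]
N(rest) = Σ N(rest − s) over sources s of rest; N(one piece) = 1:
  size 1 → [10]=1
  size 2 → [9,10]=1
  size 3 → [8,9,10]=1
  size 4 → [7,8,9,10]=1
  size 5 → [6,7,8,9,10]=1
  size 6 → [1,6,7,8,9,10]=1  [5,6,7,8,9,10]=1
  size 7 → [0,1,6,7,8,9,10]=1  [1,5,6,7,8,9,10]=2  [4,5,6,7,8,9,10]=1
  size 8 → [0,1,5,6,7,8,9,10]=3  [1,4,5,6,7,8,9,10]=3  [3,4,5,6,7,8,9,10]=1
  size 9 → [0,1,4,5,6,7,8,9,10]=6  [1,3,4,5,6,7,8,9,10]=4  [2,3,4,5,6,7,8,9,10]=1
  first=0(o) contributes 5
  first=2(u) contributes 10
|[w]| = 15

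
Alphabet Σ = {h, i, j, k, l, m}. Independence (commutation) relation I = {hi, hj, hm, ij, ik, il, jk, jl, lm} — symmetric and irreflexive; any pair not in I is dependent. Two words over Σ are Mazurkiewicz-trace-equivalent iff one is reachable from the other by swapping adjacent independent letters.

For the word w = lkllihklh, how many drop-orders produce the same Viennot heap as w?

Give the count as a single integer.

0(l) covers ∅
1(k) covers 0:l
2(l) covers 1:k
3(l) covers 2:l
4(i) covers ∅
5(h) covers 3:l
6(k) covers 5:h
7(l) covers 6:k
8(h) covers 7:l
floor of heap: 0:l, 4:i
completions by unplaced set U, small U first (add the entries for U minus each lowest piece of U):
  |U|=1: {4}:1  {8}:1
  |U|=2: {4,8}:2  {7,8}:1
  |U|=3: {4,7,8}:3  {6,7,8}:1
  |U|=4: {4,6,7,8}:4  {5,6,7,8}:1
  |U|=5: {3,5,6,7,8}:1  {4,5,6,7,8}:5
  |U|=6: {2,3,5,6,7,8}:1  {3,4,5,6,7,8}:6
  |U|=7: {1,2,3,5,6,7,8}:1  {2,3,4,5,6,7,8}:7
  start at 0(l): 8
  start at 4(i): 1
sum over floor = 9

9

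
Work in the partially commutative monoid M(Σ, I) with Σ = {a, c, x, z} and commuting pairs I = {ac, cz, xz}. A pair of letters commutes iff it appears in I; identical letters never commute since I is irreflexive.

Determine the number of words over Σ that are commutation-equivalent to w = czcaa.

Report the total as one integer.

10

drop 0:c onto floor
drop 1:z onto floor
drop 2:c onto {0:c}
drop 3:a onto {1:z}
drop 4:a onto {3:a}
ground layer = {0:c, 1:z}
drop-orders for the pieces not yet dropped (sum over which currently-grounded one goes next):
  1 to go: {2} 1  {4} 1
  2 to go: {0,2} 1  {2,4} 2  {3,4} 1
  3 to go: {0,2,4} 3  {1,3,4} 1  {2,3,4} 3
  if 0:c drops first: 4 orders
  if 1:z drops first: 6 orders
heap linearizations: 10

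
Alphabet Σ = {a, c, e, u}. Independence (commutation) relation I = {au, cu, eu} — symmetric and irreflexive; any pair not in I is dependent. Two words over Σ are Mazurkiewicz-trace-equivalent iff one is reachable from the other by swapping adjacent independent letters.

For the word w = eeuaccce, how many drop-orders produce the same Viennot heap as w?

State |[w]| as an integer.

8

0(e) covers ∅
1(e) covers 0:e
2(u) covers ∅
3(a) covers 1:e
4(c) covers 3:a
5(c) covers 4:c
6(c) covers 5:c
7(e) covers 6:c
floor of heap: 0:e, 2:u
completions by unplaced set U, small U first (add the entries for U minus each lowest piece of U):
  |U|=1: {2}:1  {7}:1
  |U|=2: {2,7}:2  {6,7}:1
  |U|=3: {2,6,7}:3  {5,6,7}:1
  |U|=4: {2,5,6,7}:4  {4,5,6,7}:1
  |U|=5: {2,4,5,6,7}:5  {3,4,5,6,7}:1
  |U|=6: {1,3,4,5,6,7}:1  {2,3,4,5,6,7}:6
  start at 0(e): 7
  start at 2(u): 1
sum over floor = 8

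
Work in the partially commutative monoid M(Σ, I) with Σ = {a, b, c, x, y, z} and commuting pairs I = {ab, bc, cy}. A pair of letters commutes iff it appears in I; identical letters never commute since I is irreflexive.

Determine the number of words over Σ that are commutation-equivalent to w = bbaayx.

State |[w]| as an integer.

#0=b has no predecessor
#1=b depends on [0:b]
#2=a has no predecessor
#3=a depends on [2:a]
#4=y depends on [1:b, 3:a]
#5=x depends on [4:y]
sources: [0:b, 2:a]
N(rest) = Σ N(rest − s) over sources s of rest; N(one piece) = 1:
  size 1 → [5]=1
  size 2 → [4,5]=1
  size 3 → [1,4,5]=1  [3,4,5]=1
  size 4 → [0,1,4,5]=1  [1,3,4,5]=2  [2,3,4,5]=1
  first=0(b) contributes 3
  first=2(a) contributes 3
|[w]| = 6

6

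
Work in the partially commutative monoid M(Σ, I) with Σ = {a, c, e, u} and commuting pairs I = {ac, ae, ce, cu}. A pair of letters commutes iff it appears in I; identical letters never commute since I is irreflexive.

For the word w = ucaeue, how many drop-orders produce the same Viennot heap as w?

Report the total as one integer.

12

drop 0:u onto floor
drop 1:c onto floor
drop 2:a onto {0:u}
drop 3:e onto {0:u}
drop 4:u onto {2:a, 3:e}
drop 5:e onto {4:u}
ground layer = {0:u, 1:c}
drop-orders for the pieces not yet dropped (sum over which currently-grounded one goes next):
  1 to go: {1} 1  {5} 1
  2 to go: {1,5} 2  {4,5} 1
  3 to go: {1,4,5} 3  {2,4,5} 1  {3,4,5} 1
  4 to go: {1,2,4,5} 4  {1,3,4,5} 4  {2,3,4,5} 2
  if 0:u drops first: 10 orders
  if 1:c drops first: 2 orders
heap linearizations: 12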